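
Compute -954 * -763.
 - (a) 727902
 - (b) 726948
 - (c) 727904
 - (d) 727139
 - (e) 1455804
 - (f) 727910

-954 * -763 = 727902
a) 727902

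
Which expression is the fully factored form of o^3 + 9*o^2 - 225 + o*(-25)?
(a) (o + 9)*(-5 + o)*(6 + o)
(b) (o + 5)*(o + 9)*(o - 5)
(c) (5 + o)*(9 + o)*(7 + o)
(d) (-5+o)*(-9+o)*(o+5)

We need to factor o^3 + 9*o^2 - 225 + o*(-25).
The factored form is (o + 5)*(o + 9)*(o - 5).
b) (o + 5)*(o + 9)*(o - 5)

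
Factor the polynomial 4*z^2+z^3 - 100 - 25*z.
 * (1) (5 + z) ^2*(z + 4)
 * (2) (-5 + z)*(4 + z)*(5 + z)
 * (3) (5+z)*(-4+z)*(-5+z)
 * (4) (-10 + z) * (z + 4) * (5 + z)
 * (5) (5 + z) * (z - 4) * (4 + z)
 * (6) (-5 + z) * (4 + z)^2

We need to factor 4*z^2+z^3 - 100 - 25*z.
The factored form is (-5 + z)*(4 + z)*(5 + z).
2) (-5 + z)*(4 + z)*(5 + z)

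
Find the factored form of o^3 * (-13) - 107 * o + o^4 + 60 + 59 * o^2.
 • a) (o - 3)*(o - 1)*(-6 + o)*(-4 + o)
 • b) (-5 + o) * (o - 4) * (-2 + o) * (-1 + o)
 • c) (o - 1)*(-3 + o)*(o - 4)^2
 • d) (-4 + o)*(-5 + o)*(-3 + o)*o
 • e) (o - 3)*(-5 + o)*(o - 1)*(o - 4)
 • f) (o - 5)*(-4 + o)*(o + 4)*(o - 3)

We need to factor o^3 * (-13) - 107 * o + o^4 + 60 + 59 * o^2.
The factored form is (o - 3)*(-5 + o)*(o - 1)*(o - 4).
e) (o - 3)*(-5 + o)*(o - 1)*(o - 4)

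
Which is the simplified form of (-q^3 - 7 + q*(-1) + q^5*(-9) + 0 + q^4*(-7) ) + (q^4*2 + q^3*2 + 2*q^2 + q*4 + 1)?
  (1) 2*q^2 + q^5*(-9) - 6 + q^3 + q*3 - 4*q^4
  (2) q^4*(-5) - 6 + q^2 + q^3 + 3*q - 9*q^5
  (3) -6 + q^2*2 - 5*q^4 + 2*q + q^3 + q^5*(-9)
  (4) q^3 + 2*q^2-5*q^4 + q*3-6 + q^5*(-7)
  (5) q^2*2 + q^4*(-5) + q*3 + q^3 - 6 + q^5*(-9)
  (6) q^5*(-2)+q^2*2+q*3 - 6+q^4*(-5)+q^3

Adding the polynomials and combining like terms:
(-q^3 - 7 + q*(-1) + q^5*(-9) + 0 + q^4*(-7)) + (q^4*2 + q^3*2 + 2*q^2 + q*4 + 1)
= q^2*2 + q^4*(-5) + q*3 + q^3 - 6 + q^5*(-9)
5) q^2*2 + q^4*(-5) + q*3 + q^3 - 6 + q^5*(-9)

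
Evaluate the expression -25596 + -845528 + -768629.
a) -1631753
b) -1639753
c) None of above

First: -25596 + -845528 = -871124
Then: -871124 + -768629 = -1639753
b) -1639753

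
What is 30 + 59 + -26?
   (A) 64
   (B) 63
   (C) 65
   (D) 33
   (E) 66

First: 30 + 59 = 89
Then: 89 + -26 = 63
B) 63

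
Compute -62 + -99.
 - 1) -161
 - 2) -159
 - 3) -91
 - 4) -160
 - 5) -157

-62 + -99 = -161
1) -161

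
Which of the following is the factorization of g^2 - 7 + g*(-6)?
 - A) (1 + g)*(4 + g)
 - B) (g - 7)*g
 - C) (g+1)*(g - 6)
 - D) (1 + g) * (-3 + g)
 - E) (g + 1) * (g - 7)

We need to factor g^2 - 7 + g*(-6).
The factored form is (g + 1) * (g - 7).
E) (g + 1) * (g - 7)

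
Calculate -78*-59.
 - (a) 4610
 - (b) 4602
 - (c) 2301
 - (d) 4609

-78 * -59 = 4602
b) 4602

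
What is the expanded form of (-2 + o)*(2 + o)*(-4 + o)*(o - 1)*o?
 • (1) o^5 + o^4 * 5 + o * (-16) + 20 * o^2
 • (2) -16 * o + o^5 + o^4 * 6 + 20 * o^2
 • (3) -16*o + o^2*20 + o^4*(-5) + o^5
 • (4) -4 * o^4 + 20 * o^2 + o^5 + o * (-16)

Expanding (-2 + o)*(2 + o)*(-4 + o)*(o - 1)*o:
= -16*o + o^2*20 + o^4*(-5) + o^5
3) -16*o + o^2*20 + o^4*(-5) + o^5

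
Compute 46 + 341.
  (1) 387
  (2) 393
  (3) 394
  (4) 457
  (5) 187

46 + 341 = 387
1) 387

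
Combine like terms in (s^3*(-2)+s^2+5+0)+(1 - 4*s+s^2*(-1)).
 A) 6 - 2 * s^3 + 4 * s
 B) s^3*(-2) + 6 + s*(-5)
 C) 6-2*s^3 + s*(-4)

Adding the polynomials and combining like terms:
(s^3*(-2) + s^2 + 5 + 0) + (1 - 4*s + s^2*(-1))
= 6-2*s^3 + s*(-4)
C) 6-2*s^3 + s*(-4)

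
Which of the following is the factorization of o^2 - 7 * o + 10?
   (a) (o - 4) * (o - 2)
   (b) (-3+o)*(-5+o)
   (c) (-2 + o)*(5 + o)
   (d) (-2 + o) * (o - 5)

We need to factor o^2 - 7 * o + 10.
The factored form is (-2 + o) * (o - 5).
d) (-2 + o) * (o - 5)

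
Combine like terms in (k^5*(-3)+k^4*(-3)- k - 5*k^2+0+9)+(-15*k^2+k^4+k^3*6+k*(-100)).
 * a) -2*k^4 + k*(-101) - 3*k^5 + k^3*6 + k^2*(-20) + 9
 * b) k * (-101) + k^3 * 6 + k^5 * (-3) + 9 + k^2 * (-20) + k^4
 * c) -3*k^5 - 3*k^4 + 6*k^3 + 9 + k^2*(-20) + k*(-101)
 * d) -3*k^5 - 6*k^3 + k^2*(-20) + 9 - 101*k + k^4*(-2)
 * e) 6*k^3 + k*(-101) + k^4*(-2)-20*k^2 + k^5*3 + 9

Adding the polynomials and combining like terms:
(k^5*(-3) + k^4*(-3) - k - 5*k^2 + 0 + 9) + (-15*k^2 + k^4 + k^3*6 + k*(-100))
= -2*k^4 + k*(-101) - 3*k^5 + k^3*6 + k^2*(-20) + 9
a) -2*k^4 + k*(-101) - 3*k^5 + k^3*6 + k^2*(-20) + 9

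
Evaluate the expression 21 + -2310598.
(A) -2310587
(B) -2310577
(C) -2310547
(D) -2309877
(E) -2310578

21 + -2310598 = -2310577
B) -2310577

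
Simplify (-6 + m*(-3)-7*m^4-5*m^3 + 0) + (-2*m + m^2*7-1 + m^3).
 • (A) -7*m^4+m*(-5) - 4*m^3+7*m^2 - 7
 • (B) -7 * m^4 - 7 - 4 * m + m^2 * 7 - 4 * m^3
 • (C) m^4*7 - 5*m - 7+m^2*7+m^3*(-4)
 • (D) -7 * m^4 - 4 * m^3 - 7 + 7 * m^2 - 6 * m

Adding the polynomials and combining like terms:
(-6 + m*(-3) - 7*m^4 - 5*m^3 + 0) + (-2*m + m^2*7 - 1 + m^3)
= -7*m^4+m*(-5) - 4*m^3+7*m^2 - 7
A) -7*m^4+m*(-5) - 4*m^3+7*m^2 - 7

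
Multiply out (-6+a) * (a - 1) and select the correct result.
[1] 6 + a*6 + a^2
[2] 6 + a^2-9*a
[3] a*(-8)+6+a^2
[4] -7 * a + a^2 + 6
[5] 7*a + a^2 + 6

Expanding (-6+a) * (a - 1):
= -7 * a + a^2 + 6
4) -7 * a + a^2 + 6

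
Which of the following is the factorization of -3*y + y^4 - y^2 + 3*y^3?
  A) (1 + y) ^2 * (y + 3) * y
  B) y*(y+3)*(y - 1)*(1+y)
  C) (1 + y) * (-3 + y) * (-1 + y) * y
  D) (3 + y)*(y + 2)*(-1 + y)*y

We need to factor -3*y + y^4 - y^2 + 3*y^3.
The factored form is y*(y+3)*(y - 1)*(1+y).
B) y*(y+3)*(y - 1)*(1+y)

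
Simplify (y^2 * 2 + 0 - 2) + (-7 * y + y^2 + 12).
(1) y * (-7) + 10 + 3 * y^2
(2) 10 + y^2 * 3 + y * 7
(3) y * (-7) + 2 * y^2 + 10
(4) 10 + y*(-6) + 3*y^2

Adding the polynomials and combining like terms:
(y^2*2 + 0 - 2) + (-7*y + y^2 + 12)
= y * (-7) + 10 + 3 * y^2
1) y * (-7) + 10 + 3 * y^2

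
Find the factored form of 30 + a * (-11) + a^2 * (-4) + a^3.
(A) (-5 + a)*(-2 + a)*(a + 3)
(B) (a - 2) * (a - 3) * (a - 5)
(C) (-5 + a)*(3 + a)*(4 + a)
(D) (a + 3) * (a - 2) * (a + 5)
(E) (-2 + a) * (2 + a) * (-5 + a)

We need to factor 30 + a * (-11) + a^2 * (-4) + a^3.
The factored form is (-5 + a)*(-2 + a)*(a + 3).
A) (-5 + a)*(-2 + a)*(a + 3)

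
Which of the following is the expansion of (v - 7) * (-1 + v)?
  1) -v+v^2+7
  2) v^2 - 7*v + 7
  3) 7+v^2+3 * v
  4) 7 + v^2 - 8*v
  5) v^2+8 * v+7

Expanding (v - 7) * (-1 + v):
= 7 + v^2 - 8*v
4) 7 + v^2 - 8*v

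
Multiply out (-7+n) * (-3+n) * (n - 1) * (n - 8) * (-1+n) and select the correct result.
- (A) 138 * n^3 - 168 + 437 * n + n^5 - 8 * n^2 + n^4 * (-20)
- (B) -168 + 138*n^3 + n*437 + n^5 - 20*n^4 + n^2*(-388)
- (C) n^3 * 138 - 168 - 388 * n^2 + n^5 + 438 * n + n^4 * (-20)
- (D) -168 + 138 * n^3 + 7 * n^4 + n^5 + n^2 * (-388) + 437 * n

Expanding (-7+n) * (-3+n) * (n - 1) * (n - 8) * (-1+n):
= -168 + 138*n^3 + n*437 + n^5 - 20*n^4 + n^2*(-388)
B) -168 + 138*n^3 + n*437 + n^5 - 20*n^4 + n^2*(-388)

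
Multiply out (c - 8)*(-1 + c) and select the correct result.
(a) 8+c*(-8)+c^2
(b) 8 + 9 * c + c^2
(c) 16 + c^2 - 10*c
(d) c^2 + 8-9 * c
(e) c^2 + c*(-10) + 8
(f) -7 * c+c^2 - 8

Expanding (c - 8)*(-1 + c):
= c^2 + 8-9 * c
d) c^2 + 8-9 * c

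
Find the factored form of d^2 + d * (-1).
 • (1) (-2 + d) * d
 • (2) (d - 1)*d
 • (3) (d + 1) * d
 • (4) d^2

We need to factor d^2 + d * (-1).
The factored form is (d - 1)*d.
2) (d - 1)*d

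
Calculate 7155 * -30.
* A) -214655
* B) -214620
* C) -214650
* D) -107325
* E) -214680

7155 * -30 = -214650
C) -214650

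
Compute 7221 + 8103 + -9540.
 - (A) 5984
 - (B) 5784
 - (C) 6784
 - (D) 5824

First: 7221 + 8103 = 15324
Then: 15324 + -9540 = 5784
B) 5784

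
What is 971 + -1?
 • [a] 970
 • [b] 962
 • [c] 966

971 + -1 = 970
a) 970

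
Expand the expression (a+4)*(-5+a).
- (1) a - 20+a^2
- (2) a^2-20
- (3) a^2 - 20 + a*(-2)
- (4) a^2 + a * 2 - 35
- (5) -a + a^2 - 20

Expanding (a+4)*(-5+a):
= -a + a^2 - 20
5) -a + a^2 - 20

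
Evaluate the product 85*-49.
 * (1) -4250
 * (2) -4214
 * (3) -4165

85 * -49 = -4165
3) -4165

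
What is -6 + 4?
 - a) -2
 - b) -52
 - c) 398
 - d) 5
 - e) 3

-6 + 4 = -2
a) -2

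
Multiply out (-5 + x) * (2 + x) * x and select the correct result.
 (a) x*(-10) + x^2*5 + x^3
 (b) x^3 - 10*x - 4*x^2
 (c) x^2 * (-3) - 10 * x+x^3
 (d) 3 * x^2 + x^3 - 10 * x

Expanding (-5 + x) * (2 + x) * x:
= x^2 * (-3) - 10 * x+x^3
c) x^2 * (-3) - 10 * x+x^3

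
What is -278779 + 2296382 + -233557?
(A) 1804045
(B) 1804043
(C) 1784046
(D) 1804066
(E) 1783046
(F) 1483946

First: -278779 + 2296382 = 2017603
Then: 2017603 + -233557 = 1784046
C) 1784046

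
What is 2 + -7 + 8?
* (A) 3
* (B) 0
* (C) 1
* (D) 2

First: 2 + -7 = -5
Then: -5 + 8 = 3
A) 3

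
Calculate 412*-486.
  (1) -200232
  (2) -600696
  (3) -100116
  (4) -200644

412 * -486 = -200232
1) -200232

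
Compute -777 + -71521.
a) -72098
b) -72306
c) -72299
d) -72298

-777 + -71521 = -72298
d) -72298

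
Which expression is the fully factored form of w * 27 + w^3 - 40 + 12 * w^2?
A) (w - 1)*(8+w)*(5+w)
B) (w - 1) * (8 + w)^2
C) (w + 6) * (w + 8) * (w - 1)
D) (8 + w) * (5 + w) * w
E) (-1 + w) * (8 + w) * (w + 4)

We need to factor w * 27 + w^3 - 40 + 12 * w^2.
The factored form is (w - 1)*(8+w)*(5+w).
A) (w - 1)*(8+w)*(5+w)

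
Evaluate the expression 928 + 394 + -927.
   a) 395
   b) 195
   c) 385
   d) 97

First: 928 + 394 = 1322
Then: 1322 + -927 = 395
a) 395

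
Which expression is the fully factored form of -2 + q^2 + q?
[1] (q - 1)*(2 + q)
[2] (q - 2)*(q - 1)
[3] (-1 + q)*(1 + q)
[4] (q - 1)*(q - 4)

We need to factor -2 + q^2 + q.
The factored form is (q - 1)*(2 + q).
1) (q - 1)*(2 + q)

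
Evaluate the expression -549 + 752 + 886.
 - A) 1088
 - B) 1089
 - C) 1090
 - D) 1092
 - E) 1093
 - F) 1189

First: -549 + 752 = 203
Then: 203 + 886 = 1089
B) 1089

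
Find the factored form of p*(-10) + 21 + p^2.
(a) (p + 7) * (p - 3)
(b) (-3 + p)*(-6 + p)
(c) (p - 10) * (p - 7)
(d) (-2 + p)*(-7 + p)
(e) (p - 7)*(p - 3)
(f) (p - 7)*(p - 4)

We need to factor p*(-10) + 21 + p^2.
The factored form is (p - 7)*(p - 3).
e) (p - 7)*(p - 3)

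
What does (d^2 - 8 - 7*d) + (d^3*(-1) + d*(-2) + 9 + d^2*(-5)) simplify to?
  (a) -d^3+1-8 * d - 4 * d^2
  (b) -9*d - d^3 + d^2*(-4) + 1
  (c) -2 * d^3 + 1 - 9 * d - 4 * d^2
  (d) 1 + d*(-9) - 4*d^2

Adding the polynomials and combining like terms:
(d^2 - 8 - 7*d) + (d^3*(-1) + d*(-2) + 9 + d^2*(-5))
= -9*d - d^3 + d^2*(-4) + 1
b) -9*d - d^3 + d^2*(-4) + 1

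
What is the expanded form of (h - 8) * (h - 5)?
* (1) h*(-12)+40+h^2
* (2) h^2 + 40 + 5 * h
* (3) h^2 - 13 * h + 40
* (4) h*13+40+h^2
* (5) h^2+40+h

Expanding (h - 8) * (h - 5):
= h^2 - 13 * h + 40
3) h^2 - 13 * h + 40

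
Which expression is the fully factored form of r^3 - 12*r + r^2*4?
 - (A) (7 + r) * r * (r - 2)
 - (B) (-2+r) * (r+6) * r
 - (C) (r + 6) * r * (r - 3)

We need to factor r^3 - 12*r + r^2*4.
The factored form is (-2+r) * (r+6) * r.
B) (-2+r) * (r+6) * r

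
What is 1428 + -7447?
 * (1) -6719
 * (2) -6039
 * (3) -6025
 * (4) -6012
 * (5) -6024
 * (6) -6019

1428 + -7447 = -6019
6) -6019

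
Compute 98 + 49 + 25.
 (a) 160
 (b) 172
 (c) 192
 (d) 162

First: 98 + 49 = 147
Then: 147 + 25 = 172
b) 172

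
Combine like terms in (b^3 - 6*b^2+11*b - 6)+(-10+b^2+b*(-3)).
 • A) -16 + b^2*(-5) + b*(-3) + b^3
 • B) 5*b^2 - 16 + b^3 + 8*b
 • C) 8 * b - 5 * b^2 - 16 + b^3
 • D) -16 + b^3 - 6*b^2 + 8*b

Adding the polynomials and combining like terms:
(b^3 - 6*b^2 + 11*b - 6) + (-10 + b^2 + b*(-3))
= 8 * b - 5 * b^2 - 16 + b^3
C) 8 * b - 5 * b^2 - 16 + b^3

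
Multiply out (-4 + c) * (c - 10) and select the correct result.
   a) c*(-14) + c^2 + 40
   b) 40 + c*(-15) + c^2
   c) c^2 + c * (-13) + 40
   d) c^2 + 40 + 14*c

Expanding (-4 + c) * (c - 10):
= c*(-14) + c^2 + 40
a) c*(-14) + c^2 + 40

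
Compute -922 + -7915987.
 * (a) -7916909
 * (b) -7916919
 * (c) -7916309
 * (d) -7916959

-922 + -7915987 = -7916909
a) -7916909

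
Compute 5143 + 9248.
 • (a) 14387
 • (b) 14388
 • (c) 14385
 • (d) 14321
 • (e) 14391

5143 + 9248 = 14391
e) 14391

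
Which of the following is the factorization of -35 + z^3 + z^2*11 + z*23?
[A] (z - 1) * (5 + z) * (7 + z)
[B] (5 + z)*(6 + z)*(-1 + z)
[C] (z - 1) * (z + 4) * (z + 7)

We need to factor -35 + z^3 + z^2*11 + z*23.
The factored form is (z - 1) * (5 + z) * (7 + z).
A) (z - 1) * (5 + z) * (7 + z)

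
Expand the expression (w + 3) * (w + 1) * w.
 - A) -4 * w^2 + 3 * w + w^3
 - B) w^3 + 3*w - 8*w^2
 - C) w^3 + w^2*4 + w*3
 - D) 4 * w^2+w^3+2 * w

Expanding (w + 3) * (w + 1) * w:
= w^3 + w^2*4 + w*3
C) w^3 + w^2*4 + w*3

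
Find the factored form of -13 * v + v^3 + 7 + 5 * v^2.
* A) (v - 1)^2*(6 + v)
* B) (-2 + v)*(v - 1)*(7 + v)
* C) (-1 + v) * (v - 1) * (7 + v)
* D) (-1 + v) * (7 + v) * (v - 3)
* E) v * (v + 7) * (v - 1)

We need to factor -13 * v + v^3 + 7 + 5 * v^2.
The factored form is (-1 + v) * (v - 1) * (7 + v).
C) (-1 + v) * (v - 1) * (7 + v)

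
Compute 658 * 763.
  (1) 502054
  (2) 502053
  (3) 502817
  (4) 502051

658 * 763 = 502054
1) 502054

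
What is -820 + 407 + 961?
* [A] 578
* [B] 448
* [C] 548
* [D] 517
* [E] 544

First: -820 + 407 = -413
Then: -413 + 961 = 548
C) 548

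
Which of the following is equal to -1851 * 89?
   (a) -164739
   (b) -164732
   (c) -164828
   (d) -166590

-1851 * 89 = -164739
a) -164739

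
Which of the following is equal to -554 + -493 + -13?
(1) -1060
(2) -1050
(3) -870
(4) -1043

First: -554 + -493 = -1047
Then: -1047 + -13 = -1060
1) -1060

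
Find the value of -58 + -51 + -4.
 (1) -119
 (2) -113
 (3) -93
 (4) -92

First: -58 + -51 = -109
Then: -109 + -4 = -113
2) -113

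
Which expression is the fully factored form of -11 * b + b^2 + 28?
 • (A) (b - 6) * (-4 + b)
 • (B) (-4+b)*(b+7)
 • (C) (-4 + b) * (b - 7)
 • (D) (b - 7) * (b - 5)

We need to factor -11 * b + b^2 + 28.
The factored form is (-4 + b) * (b - 7).
C) (-4 + b) * (b - 7)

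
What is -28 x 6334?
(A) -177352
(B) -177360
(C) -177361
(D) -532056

-28 * 6334 = -177352
A) -177352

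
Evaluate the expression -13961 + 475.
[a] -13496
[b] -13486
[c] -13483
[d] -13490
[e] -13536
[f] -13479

-13961 + 475 = -13486
b) -13486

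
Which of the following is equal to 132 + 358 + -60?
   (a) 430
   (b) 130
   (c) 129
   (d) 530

First: 132 + 358 = 490
Then: 490 + -60 = 430
a) 430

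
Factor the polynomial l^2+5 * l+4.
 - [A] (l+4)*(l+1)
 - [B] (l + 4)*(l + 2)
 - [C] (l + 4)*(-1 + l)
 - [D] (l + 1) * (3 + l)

We need to factor l^2+5 * l+4.
The factored form is (l+4)*(l+1).
A) (l+4)*(l+1)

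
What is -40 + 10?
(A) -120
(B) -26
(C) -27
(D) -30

-40 + 10 = -30
D) -30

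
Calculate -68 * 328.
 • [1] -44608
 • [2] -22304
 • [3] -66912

-68 * 328 = -22304
2) -22304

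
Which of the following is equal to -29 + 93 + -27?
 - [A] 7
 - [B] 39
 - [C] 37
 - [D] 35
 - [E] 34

First: -29 + 93 = 64
Then: 64 + -27 = 37
C) 37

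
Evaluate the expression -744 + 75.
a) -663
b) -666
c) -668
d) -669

-744 + 75 = -669
d) -669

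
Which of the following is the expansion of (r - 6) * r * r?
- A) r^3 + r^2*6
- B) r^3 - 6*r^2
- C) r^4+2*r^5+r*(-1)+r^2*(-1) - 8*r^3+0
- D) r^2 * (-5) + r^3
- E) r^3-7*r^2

Expanding (r - 6) * r * r:
= r^3 - 6*r^2
B) r^3 - 6*r^2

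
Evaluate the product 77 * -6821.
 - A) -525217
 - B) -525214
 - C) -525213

77 * -6821 = -525217
A) -525217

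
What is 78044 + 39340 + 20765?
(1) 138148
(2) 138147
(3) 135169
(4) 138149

First: 78044 + 39340 = 117384
Then: 117384 + 20765 = 138149
4) 138149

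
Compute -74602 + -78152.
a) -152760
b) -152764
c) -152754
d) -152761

-74602 + -78152 = -152754
c) -152754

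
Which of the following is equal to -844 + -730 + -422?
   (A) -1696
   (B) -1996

First: -844 + -730 = -1574
Then: -1574 + -422 = -1996
B) -1996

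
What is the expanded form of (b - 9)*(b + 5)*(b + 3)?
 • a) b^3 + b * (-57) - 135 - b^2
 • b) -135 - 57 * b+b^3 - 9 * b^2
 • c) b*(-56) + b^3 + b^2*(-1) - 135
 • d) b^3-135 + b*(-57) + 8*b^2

Expanding (b - 9)*(b + 5)*(b + 3):
= b^3 + b * (-57) - 135 - b^2
a) b^3 + b * (-57) - 135 - b^2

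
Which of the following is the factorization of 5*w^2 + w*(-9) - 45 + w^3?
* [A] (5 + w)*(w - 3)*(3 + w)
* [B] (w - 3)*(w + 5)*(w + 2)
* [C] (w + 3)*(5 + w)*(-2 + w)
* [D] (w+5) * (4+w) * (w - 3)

We need to factor 5*w^2 + w*(-9) - 45 + w^3.
The factored form is (5 + w)*(w - 3)*(3 + w).
A) (5 + w)*(w - 3)*(3 + w)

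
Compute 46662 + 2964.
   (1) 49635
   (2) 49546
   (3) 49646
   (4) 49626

46662 + 2964 = 49626
4) 49626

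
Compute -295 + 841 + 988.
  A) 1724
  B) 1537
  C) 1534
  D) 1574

First: -295 + 841 = 546
Then: 546 + 988 = 1534
C) 1534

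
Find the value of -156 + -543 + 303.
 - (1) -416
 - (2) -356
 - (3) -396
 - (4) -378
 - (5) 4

First: -156 + -543 = -699
Then: -699 + 303 = -396
3) -396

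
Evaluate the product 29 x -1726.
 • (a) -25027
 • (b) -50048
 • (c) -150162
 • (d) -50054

29 * -1726 = -50054
d) -50054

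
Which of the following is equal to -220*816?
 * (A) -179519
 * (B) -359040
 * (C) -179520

-220 * 816 = -179520
C) -179520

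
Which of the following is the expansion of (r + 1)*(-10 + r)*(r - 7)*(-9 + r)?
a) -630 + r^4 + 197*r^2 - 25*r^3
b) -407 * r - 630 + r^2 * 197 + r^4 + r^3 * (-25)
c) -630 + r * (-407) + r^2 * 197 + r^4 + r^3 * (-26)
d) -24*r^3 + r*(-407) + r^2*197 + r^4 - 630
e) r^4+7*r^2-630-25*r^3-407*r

Expanding (r + 1)*(-10 + r)*(r - 7)*(-9 + r):
= -407 * r - 630 + r^2 * 197 + r^4 + r^3 * (-25)
b) -407 * r - 630 + r^2 * 197 + r^4 + r^3 * (-25)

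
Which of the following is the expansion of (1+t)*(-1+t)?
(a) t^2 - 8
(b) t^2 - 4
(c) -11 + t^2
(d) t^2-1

Expanding (1+t)*(-1+t):
= t^2-1
d) t^2-1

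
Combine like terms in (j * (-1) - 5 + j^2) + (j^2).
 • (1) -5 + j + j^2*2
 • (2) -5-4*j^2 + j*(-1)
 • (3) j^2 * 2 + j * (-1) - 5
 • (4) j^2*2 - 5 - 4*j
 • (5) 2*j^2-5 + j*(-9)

Adding the polynomials and combining like terms:
(j*(-1) - 5 + j^2) + (j^2)
= j^2 * 2 + j * (-1) - 5
3) j^2 * 2 + j * (-1) - 5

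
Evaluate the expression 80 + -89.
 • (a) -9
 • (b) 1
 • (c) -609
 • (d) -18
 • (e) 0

80 + -89 = -9
a) -9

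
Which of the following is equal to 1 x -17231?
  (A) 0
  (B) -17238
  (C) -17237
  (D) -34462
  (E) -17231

1 * -17231 = -17231
E) -17231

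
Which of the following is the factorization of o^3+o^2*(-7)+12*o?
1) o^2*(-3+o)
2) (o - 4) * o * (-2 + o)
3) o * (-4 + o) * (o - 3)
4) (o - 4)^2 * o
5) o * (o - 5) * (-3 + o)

We need to factor o^3+o^2*(-7)+12*o.
The factored form is o * (-4 + o) * (o - 3).
3) o * (-4 + o) * (o - 3)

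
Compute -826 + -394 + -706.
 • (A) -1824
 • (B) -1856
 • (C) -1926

First: -826 + -394 = -1220
Then: -1220 + -706 = -1926
C) -1926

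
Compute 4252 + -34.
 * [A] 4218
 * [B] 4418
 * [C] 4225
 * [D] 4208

4252 + -34 = 4218
A) 4218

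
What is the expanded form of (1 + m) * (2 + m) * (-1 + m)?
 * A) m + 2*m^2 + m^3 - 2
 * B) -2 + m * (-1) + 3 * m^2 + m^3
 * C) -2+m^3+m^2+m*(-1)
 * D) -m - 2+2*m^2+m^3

Expanding (1 + m) * (2 + m) * (-1 + m):
= -m - 2+2*m^2+m^3
D) -m - 2+2*m^2+m^3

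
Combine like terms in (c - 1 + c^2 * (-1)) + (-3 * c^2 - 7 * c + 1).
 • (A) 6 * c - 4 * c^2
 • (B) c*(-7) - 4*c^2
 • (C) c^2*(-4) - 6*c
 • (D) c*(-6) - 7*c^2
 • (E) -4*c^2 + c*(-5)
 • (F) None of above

Adding the polynomials and combining like terms:
(c - 1 + c^2*(-1)) + (-3*c^2 - 7*c + 1)
= c^2*(-4) - 6*c
C) c^2*(-4) - 6*c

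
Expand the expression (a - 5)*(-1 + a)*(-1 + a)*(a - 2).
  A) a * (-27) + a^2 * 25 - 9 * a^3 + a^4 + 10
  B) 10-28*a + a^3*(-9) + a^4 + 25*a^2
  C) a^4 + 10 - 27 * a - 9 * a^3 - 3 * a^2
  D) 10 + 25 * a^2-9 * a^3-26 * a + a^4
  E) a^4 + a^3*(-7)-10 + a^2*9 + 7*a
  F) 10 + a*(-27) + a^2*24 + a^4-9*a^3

Expanding (a - 5)*(-1 + a)*(-1 + a)*(a - 2):
= a * (-27) + a^2 * 25 - 9 * a^3 + a^4 + 10
A) a * (-27) + a^2 * 25 - 9 * a^3 + a^4 + 10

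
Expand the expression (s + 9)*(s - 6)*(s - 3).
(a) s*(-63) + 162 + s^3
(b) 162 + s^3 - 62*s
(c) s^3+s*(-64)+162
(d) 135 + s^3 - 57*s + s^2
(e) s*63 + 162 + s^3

Expanding (s + 9)*(s - 6)*(s - 3):
= s*(-63) + 162 + s^3
a) s*(-63) + 162 + s^3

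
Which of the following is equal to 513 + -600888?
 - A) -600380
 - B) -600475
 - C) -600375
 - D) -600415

513 + -600888 = -600375
C) -600375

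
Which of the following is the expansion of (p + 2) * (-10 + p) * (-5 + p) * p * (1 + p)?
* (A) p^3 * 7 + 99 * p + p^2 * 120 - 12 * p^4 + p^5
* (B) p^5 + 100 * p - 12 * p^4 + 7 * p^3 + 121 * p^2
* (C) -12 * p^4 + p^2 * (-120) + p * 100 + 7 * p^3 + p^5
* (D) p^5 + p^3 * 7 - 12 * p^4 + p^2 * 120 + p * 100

Expanding (p + 2) * (-10 + p) * (-5 + p) * p * (1 + p):
= p^5 + p^3 * 7 - 12 * p^4 + p^2 * 120 + p * 100
D) p^5 + p^3 * 7 - 12 * p^4 + p^2 * 120 + p * 100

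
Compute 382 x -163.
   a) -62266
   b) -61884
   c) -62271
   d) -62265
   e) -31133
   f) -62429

382 * -163 = -62266
a) -62266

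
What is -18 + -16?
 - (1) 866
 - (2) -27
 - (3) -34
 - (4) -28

-18 + -16 = -34
3) -34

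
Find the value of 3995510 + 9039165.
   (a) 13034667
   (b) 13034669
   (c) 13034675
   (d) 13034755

3995510 + 9039165 = 13034675
c) 13034675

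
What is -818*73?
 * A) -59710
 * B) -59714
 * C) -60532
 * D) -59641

-818 * 73 = -59714
B) -59714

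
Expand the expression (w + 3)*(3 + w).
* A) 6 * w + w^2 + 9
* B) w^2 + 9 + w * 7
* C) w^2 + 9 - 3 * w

Expanding (w + 3)*(3 + w):
= 6 * w + w^2 + 9
A) 6 * w + w^2 + 9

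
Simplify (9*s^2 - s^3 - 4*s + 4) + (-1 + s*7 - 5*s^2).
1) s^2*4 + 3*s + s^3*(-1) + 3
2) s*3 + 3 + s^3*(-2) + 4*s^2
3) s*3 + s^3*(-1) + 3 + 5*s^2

Adding the polynomials and combining like terms:
(9*s^2 - s^3 - 4*s + 4) + (-1 + s*7 - 5*s^2)
= s^2*4 + 3*s + s^3*(-1) + 3
1) s^2*4 + 3*s + s^3*(-1) + 3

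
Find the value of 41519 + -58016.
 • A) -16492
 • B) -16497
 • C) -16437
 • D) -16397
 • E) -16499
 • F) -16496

41519 + -58016 = -16497
B) -16497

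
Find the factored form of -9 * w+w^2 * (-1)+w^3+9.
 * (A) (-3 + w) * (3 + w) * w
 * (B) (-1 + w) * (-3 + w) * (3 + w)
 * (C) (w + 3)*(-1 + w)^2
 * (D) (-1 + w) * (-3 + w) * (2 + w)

We need to factor -9 * w+w^2 * (-1)+w^3+9.
The factored form is (-1 + w) * (-3 + w) * (3 + w).
B) (-1 + w) * (-3 + w) * (3 + w)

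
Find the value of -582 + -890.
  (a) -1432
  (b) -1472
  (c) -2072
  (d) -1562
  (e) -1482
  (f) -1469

-582 + -890 = -1472
b) -1472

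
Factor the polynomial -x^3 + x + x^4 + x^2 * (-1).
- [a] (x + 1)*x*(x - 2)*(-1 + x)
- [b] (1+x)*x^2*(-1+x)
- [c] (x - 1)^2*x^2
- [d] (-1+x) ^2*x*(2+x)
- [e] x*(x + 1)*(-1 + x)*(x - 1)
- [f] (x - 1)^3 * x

We need to factor -x^3 + x + x^4 + x^2 * (-1).
The factored form is x*(x + 1)*(-1 + x)*(x - 1).
e) x*(x + 1)*(-1 + x)*(x - 1)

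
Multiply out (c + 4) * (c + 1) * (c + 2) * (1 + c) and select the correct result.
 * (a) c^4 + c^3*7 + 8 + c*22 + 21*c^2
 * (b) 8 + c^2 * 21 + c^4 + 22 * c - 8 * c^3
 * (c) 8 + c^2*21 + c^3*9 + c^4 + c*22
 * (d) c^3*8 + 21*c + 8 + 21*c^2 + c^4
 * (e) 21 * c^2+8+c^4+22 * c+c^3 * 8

Expanding (c + 4) * (c + 1) * (c + 2) * (1 + c):
= 21 * c^2+8+c^4+22 * c+c^3 * 8
e) 21 * c^2+8+c^4+22 * c+c^3 * 8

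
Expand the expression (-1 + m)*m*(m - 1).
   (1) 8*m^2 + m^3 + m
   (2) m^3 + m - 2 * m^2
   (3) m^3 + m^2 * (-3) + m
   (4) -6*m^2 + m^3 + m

Expanding (-1 + m)*m*(m - 1):
= m^3 + m - 2 * m^2
2) m^3 + m - 2 * m^2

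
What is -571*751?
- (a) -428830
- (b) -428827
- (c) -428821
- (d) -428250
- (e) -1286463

-571 * 751 = -428821
c) -428821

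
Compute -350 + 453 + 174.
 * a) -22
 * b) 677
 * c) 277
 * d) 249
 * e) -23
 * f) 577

First: -350 + 453 = 103
Then: 103 + 174 = 277
c) 277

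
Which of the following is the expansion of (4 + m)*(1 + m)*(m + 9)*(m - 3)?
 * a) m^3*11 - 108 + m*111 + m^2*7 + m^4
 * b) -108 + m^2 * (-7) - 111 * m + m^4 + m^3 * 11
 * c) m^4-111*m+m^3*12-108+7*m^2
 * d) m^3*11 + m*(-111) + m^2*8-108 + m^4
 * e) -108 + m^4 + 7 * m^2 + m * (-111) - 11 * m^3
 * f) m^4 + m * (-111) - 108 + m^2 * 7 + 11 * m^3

Expanding (4 + m)*(1 + m)*(m + 9)*(m - 3):
= m^4 + m * (-111) - 108 + m^2 * 7 + 11 * m^3
f) m^4 + m * (-111) - 108 + m^2 * 7 + 11 * m^3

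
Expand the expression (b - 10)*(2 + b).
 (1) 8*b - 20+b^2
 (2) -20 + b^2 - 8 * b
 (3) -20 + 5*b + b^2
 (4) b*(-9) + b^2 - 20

Expanding (b - 10)*(2 + b):
= -20 + b^2 - 8 * b
2) -20 + b^2 - 8 * b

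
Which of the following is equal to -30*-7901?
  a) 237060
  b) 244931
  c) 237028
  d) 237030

-30 * -7901 = 237030
d) 237030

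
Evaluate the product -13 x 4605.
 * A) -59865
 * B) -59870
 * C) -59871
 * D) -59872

-13 * 4605 = -59865
A) -59865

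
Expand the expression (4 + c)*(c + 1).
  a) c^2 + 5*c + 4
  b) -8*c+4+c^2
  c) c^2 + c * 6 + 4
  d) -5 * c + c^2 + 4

Expanding (4 + c)*(c + 1):
= c^2 + 5*c + 4
a) c^2 + 5*c + 4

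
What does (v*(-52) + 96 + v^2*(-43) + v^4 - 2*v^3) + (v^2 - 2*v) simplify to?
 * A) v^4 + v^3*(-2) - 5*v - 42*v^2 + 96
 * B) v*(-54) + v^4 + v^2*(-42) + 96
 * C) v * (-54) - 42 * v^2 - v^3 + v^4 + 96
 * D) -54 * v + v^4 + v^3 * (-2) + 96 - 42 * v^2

Adding the polynomials and combining like terms:
(v*(-52) + 96 + v^2*(-43) + v^4 - 2*v^3) + (v^2 - 2*v)
= -54 * v + v^4 + v^3 * (-2) + 96 - 42 * v^2
D) -54 * v + v^4 + v^3 * (-2) + 96 - 42 * v^2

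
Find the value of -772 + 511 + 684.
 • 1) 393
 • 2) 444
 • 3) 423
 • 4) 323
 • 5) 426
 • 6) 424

First: -772 + 511 = -261
Then: -261 + 684 = 423
3) 423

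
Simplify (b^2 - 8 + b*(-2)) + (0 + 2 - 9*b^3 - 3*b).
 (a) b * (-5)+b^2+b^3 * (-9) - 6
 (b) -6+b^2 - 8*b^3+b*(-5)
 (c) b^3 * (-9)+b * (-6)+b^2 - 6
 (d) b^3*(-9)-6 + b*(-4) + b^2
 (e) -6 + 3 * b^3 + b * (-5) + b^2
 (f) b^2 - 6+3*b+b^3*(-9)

Adding the polynomials and combining like terms:
(b^2 - 8 + b*(-2)) + (0 + 2 - 9*b^3 - 3*b)
= b * (-5)+b^2+b^3 * (-9) - 6
a) b * (-5)+b^2+b^3 * (-9) - 6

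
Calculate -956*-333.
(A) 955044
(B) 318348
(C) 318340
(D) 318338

-956 * -333 = 318348
B) 318348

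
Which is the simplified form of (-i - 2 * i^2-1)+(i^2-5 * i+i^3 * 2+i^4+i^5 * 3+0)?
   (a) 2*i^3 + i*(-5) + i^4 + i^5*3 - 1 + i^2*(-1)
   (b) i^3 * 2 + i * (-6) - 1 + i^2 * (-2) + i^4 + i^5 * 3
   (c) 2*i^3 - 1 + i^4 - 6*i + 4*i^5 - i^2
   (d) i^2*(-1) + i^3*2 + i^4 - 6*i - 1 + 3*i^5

Adding the polynomials and combining like terms:
(-i - 2*i^2 - 1) + (i^2 - 5*i + i^3*2 + i^4 + i^5*3 + 0)
= i^2*(-1) + i^3*2 + i^4 - 6*i - 1 + 3*i^5
d) i^2*(-1) + i^3*2 + i^4 - 6*i - 1 + 3*i^5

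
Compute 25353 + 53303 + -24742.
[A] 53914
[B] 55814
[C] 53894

First: 25353 + 53303 = 78656
Then: 78656 + -24742 = 53914
A) 53914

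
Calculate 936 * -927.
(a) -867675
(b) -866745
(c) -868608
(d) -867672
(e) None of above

936 * -927 = -867672
d) -867672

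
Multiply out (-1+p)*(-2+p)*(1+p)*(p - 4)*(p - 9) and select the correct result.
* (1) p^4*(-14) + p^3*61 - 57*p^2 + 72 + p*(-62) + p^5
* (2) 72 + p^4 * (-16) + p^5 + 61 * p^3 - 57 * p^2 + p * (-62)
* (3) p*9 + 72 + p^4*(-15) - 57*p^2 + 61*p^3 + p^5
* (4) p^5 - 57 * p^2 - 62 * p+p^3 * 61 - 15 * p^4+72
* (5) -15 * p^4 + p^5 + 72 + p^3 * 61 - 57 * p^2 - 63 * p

Expanding (-1+p)*(-2+p)*(1+p)*(p - 4)*(p - 9):
= p^5 - 57 * p^2 - 62 * p+p^3 * 61 - 15 * p^4+72
4) p^5 - 57 * p^2 - 62 * p+p^3 * 61 - 15 * p^4+72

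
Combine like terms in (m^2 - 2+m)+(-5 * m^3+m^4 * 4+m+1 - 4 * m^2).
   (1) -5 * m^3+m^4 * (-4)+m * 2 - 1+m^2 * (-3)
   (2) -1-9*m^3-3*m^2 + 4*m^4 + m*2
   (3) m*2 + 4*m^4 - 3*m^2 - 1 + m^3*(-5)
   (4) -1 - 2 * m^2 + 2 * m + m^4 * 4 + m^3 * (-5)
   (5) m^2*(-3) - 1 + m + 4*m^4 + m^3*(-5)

Adding the polynomials and combining like terms:
(m^2 - 2 + m) + (-5*m^3 + m^4*4 + m + 1 - 4*m^2)
= m*2 + 4*m^4 - 3*m^2 - 1 + m^3*(-5)
3) m*2 + 4*m^4 - 3*m^2 - 1 + m^3*(-5)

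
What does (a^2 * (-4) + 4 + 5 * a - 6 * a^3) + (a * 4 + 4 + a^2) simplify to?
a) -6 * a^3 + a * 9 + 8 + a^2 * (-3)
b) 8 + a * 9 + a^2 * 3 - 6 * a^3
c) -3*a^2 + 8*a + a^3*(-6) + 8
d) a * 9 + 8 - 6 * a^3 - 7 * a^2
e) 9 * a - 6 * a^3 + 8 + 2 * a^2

Adding the polynomials and combining like terms:
(a^2*(-4) + 4 + 5*a - 6*a^3) + (a*4 + 4 + a^2)
= -6 * a^3 + a * 9 + 8 + a^2 * (-3)
a) -6 * a^3 + a * 9 + 8 + a^2 * (-3)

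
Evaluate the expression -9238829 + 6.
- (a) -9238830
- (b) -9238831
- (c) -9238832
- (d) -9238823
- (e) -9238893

-9238829 + 6 = -9238823
d) -9238823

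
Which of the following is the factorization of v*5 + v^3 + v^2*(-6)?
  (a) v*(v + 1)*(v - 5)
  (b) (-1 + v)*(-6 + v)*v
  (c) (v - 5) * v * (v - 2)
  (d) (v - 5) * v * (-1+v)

We need to factor v*5 + v^3 + v^2*(-6).
The factored form is (v - 5) * v * (-1+v).
d) (v - 5) * v * (-1+v)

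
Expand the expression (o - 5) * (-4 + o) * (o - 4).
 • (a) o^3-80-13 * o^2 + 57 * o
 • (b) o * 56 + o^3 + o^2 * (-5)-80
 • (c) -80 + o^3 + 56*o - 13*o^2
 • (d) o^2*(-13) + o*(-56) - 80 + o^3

Expanding (o - 5) * (-4 + o) * (o - 4):
= -80 + o^3 + 56*o - 13*o^2
c) -80 + o^3 + 56*o - 13*o^2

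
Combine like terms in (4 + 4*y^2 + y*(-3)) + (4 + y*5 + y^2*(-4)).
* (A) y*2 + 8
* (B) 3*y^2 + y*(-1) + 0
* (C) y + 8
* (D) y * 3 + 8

Adding the polynomials and combining like terms:
(4 + 4*y^2 + y*(-3)) + (4 + y*5 + y^2*(-4))
= y*2 + 8
A) y*2 + 8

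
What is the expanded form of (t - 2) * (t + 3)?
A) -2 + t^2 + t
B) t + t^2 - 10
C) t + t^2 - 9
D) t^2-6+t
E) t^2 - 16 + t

Expanding (t - 2) * (t + 3):
= t^2-6+t
D) t^2-6+t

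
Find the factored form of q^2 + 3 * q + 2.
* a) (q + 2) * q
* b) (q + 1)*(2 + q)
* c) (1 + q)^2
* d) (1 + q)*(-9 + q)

We need to factor q^2 + 3 * q + 2.
The factored form is (q + 1)*(2 + q).
b) (q + 1)*(2 + q)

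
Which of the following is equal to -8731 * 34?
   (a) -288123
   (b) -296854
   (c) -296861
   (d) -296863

-8731 * 34 = -296854
b) -296854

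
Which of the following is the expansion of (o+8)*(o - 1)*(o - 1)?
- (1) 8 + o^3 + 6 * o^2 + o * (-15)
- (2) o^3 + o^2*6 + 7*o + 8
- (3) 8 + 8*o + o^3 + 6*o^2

Expanding (o+8)*(o - 1)*(o - 1):
= 8 + o^3 + 6 * o^2 + o * (-15)
1) 8 + o^3 + 6 * o^2 + o * (-15)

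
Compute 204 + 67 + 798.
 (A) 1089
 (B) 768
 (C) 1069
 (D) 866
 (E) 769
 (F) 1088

First: 204 + 67 = 271
Then: 271 + 798 = 1069
C) 1069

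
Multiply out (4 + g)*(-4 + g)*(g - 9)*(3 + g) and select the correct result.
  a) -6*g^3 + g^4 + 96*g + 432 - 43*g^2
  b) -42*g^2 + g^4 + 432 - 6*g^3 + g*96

Expanding (4 + g)*(-4 + g)*(g - 9)*(3 + g):
= -6*g^3 + g^4 + 96*g + 432 - 43*g^2
a) -6*g^3 + g^4 + 96*g + 432 - 43*g^2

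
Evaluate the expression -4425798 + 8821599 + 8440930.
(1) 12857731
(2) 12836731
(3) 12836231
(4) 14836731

First: -4425798 + 8821599 = 4395801
Then: 4395801 + 8440930 = 12836731
2) 12836731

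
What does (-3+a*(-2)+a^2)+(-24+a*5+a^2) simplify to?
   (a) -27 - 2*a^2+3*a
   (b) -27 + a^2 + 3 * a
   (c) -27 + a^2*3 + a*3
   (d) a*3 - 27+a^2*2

Adding the polynomials and combining like terms:
(-3 + a*(-2) + a^2) + (-24 + a*5 + a^2)
= a*3 - 27+a^2*2
d) a*3 - 27+a^2*2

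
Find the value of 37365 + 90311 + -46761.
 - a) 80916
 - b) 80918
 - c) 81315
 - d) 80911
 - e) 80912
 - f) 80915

First: 37365 + 90311 = 127676
Then: 127676 + -46761 = 80915
f) 80915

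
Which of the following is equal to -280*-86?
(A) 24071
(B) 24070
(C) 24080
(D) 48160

-280 * -86 = 24080
C) 24080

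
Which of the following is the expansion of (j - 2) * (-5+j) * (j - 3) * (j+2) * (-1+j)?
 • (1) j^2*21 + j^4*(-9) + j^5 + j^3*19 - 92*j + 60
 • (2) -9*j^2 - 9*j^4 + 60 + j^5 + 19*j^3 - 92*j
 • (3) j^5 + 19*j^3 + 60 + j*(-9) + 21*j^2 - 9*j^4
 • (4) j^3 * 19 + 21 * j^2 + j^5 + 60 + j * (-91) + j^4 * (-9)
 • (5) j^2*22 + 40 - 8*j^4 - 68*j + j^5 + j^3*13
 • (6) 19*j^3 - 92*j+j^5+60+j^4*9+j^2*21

Expanding (j - 2) * (-5+j) * (j - 3) * (j+2) * (-1+j):
= j^2*21 + j^4*(-9) + j^5 + j^3*19 - 92*j + 60
1) j^2*21 + j^4*(-9) + j^5 + j^3*19 - 92*j + 60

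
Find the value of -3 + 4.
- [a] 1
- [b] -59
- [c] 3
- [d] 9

-3 + 4 = 1
a) 1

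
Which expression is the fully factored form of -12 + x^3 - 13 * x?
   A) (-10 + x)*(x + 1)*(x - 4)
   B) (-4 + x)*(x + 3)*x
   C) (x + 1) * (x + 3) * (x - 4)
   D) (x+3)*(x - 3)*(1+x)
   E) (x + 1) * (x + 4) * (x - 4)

We need to factor -12 + x^3 - 13 * x.
The factored form is (x + 1) * (x + 3) * (x - 4).
C) (x + 1) * (x + 3) * (x - 4)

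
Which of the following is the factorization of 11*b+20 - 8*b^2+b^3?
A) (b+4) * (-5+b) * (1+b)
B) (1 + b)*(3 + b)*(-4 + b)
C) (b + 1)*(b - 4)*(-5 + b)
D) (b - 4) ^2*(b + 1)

We need to factor 11*b+20 - 8*b^2+b^3.
The factored form is (b + 1)*(b - 4)*(-5 + b).
C) (b + 1)*(b - 4)*(-5 + b)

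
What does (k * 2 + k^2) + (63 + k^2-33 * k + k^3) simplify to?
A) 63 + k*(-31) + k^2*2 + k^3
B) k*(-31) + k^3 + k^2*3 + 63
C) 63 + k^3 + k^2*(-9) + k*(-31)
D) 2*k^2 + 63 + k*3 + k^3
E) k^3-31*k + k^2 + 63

Adding the polynomials and combining like terms:
(k*2 + k^2) + (63 + k^2 - 33*k + k^3)
= 63 + k*(-31) + k^2*2 + k^3
A) 63 + k*(-31) + k^2*2 + k^3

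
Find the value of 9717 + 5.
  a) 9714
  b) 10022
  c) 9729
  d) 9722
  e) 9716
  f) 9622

9717 + 5 = 9722
d) 9722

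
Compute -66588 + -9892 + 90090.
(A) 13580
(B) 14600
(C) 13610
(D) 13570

First: -66588 + -9892 = -76480
Then: -76480 + 90090 = 13610
C) 13610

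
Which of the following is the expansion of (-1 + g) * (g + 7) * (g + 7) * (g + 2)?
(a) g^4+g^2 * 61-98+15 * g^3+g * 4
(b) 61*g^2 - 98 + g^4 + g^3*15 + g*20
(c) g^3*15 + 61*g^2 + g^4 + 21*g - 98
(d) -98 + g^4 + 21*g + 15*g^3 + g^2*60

Expanding (-1 + g) * (g + 7) * (g + 7) * (g + 2):
= g^3*15 + 61*g^2 + g^4 + 21*g - 98
c) g^3*15 + 61*g^2 + g^4 + 21*g - 98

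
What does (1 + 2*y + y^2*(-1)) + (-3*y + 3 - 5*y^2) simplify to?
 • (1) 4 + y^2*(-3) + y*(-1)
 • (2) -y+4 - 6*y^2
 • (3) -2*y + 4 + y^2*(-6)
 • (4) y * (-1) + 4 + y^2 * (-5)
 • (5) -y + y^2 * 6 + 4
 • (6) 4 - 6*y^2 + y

Adding the polynomials and combining like terms:
(1 + 2*y + y^2*(-1)) + (-3*y + 3 - 5*y^2)
= -y+4 - 6*y^2
2) -y+4 - 6*y^2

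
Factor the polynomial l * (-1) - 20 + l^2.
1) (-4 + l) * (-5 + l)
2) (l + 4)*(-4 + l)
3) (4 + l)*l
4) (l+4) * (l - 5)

We need to factor l * (-1) - 20 + l^2.
The factored form is (l+4) * (l - 5).
4) (l+4) * (l - 5)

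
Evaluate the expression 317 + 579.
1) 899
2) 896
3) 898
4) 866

317 + 579 = 896
2) 896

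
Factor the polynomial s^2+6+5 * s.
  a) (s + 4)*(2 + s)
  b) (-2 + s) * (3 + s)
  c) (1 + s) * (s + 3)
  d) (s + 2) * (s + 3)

We need to factor s^2+6+5 * s.
The factored form is (s + 2) * (s + 3).
d) (s + 2) * (s + 3)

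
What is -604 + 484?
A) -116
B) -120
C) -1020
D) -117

-604 + 484 = -120
B) -120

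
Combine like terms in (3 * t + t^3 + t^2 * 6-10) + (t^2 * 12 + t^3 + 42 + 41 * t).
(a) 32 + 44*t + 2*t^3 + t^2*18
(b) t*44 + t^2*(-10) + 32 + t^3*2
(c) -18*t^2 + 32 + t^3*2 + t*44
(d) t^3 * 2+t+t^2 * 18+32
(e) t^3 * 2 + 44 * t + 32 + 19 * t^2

Adding the polynomials and combining like terms:
(3*t + t^3 + t^2*6 - 10) + (t^2*12 + t^3 + 42 + 41*t)
= 32 + 44*t + 2*t^3 + t^2*18
a) 32 + 44*t + 2*t^3 + t^2*18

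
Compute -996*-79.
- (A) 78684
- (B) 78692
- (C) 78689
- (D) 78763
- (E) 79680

-996 * -79 = 78684
A) 78684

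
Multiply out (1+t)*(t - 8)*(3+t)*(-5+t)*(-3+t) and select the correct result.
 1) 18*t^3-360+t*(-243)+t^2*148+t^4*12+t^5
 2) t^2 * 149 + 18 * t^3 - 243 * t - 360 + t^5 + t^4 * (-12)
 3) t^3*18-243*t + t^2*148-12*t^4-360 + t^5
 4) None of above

Expanding (1+t)*(t - 8)*(3+t)*(-5+t)*(-3+t):
= t^3*18-243*t + t^2*148-12*t^4-360 + t^5
3) t^3*18-243*t + t^2*148-12*t^4-360 + t^5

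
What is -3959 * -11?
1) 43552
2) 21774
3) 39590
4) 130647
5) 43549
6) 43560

-3959 * -11 = 43549
5) 43549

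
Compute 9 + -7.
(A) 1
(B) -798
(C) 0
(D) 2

9 + -7 = 2
D) 2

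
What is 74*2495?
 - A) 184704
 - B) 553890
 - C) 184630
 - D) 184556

74 * 2495 = 184630
C) 184630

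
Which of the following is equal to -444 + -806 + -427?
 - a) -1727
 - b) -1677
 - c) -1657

First: -444 + -806 = -1250
Then: -1250 + -427 = -1677
b) -1677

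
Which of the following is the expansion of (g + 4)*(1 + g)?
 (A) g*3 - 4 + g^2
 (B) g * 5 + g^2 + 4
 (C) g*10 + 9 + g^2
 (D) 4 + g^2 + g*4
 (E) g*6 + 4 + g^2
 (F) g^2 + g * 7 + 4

Expanding (g + 4)*(1 + g):
= g * 5 + g^2 + 4
B) g * 5 + g^2 + 4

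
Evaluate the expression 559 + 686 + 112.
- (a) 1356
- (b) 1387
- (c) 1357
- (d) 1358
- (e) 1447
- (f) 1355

First: 559 + 686 = 1245
Then: 1245 + 112 = 1357
c) 1357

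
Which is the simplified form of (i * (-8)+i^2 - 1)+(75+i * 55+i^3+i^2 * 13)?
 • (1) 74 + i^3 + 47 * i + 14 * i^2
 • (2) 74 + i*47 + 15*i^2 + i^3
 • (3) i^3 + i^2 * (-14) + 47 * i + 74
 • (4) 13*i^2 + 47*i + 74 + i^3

Adding the polynomials and combining like terms:
(i*(-8) + i^2 - 1) + (75 + i*55 + i^3 + i^2*13)
= 74 + i^3 + 47 * i + 14 * i^2
1) 74 + i^3 + 47 * i + 14 * i^2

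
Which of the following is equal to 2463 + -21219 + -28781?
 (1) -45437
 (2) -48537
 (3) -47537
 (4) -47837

First: 2463 + -21219 = -18756
Then: -18756 + -28781 = -47537
3) -47537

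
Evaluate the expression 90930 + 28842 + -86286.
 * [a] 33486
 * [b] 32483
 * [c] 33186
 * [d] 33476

First: 90930 + 28842 = 119772
Then: 119772 + -86286 = 33486
a) 33486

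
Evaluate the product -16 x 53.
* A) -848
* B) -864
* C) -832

-16 * 53 = -848
A) -848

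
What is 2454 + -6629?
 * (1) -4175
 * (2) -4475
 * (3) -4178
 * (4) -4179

2454 + -6629 = -4175
1) -4175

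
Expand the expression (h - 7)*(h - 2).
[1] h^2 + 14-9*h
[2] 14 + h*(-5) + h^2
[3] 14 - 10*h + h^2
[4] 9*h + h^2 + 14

Expanding (h - 7)*(h - 2):
= h^2 + 14-9*h
1) h^2 + 14-9*h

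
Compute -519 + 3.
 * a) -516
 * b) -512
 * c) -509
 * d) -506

-519 + 3 = -516
a) -516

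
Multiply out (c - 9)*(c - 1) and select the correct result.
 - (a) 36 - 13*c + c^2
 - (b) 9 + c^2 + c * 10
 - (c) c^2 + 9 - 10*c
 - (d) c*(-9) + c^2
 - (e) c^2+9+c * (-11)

Expanding (c - 9)*(c - 1):
= c^2 + 9 - 10*c
c) c^2 + 9 - 10*c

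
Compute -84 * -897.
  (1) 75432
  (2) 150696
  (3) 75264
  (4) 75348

-84 * -897 = 75348
4) 75348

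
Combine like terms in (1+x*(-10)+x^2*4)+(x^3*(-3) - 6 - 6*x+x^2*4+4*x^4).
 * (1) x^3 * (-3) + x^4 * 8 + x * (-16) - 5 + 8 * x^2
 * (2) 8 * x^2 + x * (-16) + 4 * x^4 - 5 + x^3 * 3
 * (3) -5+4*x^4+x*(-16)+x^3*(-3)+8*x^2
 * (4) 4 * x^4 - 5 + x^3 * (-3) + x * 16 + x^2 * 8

Adding the polynomials and combining like terms:
(1 + x*(-10) + x^2*4) + (x^3*(-3) - 6 - 6*x + x^2*4 + 4*x^4)
= -5+4*x^4+x*(-16)+x^3*(-3)+8*x^2
3) -5+4*x^4+x*(-16)+x^3*(-3)+8*x^2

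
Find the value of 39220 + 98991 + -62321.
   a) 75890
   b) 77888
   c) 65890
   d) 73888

First: 39220 + 98991 = 138211
Then: 138211 + -62321 = 75890
a) 75890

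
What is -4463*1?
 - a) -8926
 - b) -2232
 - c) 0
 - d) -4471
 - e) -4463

-4463 * 1 = -4463
e) -4463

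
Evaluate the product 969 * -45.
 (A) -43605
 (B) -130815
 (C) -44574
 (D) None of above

969 * -45 = -43605
A) -43605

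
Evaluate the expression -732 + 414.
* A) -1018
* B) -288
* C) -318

-732 + 414 = -318
C) -318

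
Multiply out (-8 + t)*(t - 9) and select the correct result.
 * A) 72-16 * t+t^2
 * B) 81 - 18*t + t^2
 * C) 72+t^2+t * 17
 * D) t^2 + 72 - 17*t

Expanding (-8 + t)*(t - 9):
= t^2 + 72 - 17*t
D) t^2 + 72 - 17*t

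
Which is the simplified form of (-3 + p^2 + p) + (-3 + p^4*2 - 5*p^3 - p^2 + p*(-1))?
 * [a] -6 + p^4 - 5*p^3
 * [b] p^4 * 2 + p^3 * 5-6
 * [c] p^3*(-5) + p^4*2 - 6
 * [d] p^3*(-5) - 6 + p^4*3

Adding the polynomials and combining like terms:
(-3 + p^2 + p) + (-3 + p^4*2 - 5*p^3 - p^2 + p*(-1))
= p^3*(-5) + p^4*2 - 6
c) p^3*(-5) + p^4*2 - 6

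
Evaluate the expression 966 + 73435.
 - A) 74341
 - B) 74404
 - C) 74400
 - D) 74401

966 + 73435 = 74401
D) 74401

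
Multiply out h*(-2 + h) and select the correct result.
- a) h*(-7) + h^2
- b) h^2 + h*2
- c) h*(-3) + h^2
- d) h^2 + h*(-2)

Expanding h*(-2 + h):
= h^2 + h*(-2)
d) h^2 + h*(-2)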